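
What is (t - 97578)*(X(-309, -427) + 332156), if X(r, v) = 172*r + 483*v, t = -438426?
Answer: -39003403068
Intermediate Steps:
(t - 97578)*(X(-309, -427) + 332156) = (-438426 - 97578)*((172*(-309) + 483*(-427)) + 332156) = -536004*((-53148 - 206241) + 332156) = -536004*(-259389 + 332156) = -536004*72767 = -39003403068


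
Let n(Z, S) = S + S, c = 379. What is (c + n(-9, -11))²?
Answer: 127449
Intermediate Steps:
n(Z, S) = 2*S
(c + n(-9, -11))² = (379 + 2*(-11))² = (379 - 22)² = 357² = 127449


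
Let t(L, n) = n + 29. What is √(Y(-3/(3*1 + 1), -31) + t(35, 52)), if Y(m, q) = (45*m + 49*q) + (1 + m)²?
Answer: I*√23547/4 ≈ 38.363*I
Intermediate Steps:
t(L, n) = 29 + n
Y(m, q) = (1 + m)² + 45*m + 49*q
√(Y(-3/(3*1 + 1), -31) + t(35, 52)) = √(((1 - 3/(3*1 + 1))² + 45*(-3/(3*1 + 1)) + 49*(-31)) + (29 + 52)) = √(((1 - 3/(3 + 1))² + 45*(-3/(3 + 1)) - 1519) + 81) = √(((1 - 3/4)² + 45*(-3/4) - 1519) + 81) = √(((1 - 3*¼)² + 45*(-3*¼) - 1519) + 81) = √(((1 - ¾)² + 45*(-¾) - 1519) + 81) = √(((¼)² - 135/4 - 1519) + 81) = √((1/16 - 135/4 - 1519) + 81) = √(-24843/16 + 81) = √(-23547/16) = I*√23547/4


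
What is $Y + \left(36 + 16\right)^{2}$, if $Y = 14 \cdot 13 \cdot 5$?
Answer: $3614$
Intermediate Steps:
$Y = 910$ ($Y = 182 \cdot 5 = 910$)
$Y + \left(36 + 16\right)^{2} = 910 + \left(36 + 16\right)^{2} = 910 + 52^{2} = 910 + 2704 = 3614$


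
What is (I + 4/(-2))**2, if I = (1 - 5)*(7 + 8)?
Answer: 3844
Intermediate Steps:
I = -60 (I = -4*15 = -60)
(I + 4/(-2))**2 = (-60 + 4/(-2))**2 = (-60 + 4*(-1/2))**2 = (-60 - 2)**2 = (-62)**2 = 3844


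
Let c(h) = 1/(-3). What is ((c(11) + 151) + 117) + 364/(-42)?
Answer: 259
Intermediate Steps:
c(h) = -⅓
((c(11) + 151) + 117) + 364/(-42) = ((-⅓ + 151) + 117) + 364/(-42) = (452/3 + 117) + 364*(-1/42) = 803/3 - 26/3 = 259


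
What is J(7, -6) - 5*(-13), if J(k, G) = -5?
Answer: 60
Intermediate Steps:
J(7, -6) - 5*(-13) = -5 - 5*(-13) = -5 + 65 = 60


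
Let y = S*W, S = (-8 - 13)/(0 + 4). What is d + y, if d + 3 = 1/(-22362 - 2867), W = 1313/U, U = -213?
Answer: 210384347/7165036 ≈ 29.363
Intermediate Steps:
S = -21/4 ≈ -5.2500
W = -1313/213 (W = 1313/(-213) = 1313*(-1/213) = -1313/213 ≈ -6.1643)
d = -75688/25229 (d = -3 + 1/(-22362 - 2867) = -3 + 1/(-25229) = -3 - 1/25229 = -75688/25229 ≈ -3.0000)
y = 9191/284 (y = -21/4*(-1313/213) = 9191/284 ≈ 32.363)
d + y = -75688/25229 + 9191/284 = 210384347/7165036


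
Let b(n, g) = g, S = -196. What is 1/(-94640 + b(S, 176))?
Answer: -1/94464 ≈ -1.0586e-5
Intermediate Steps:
1/(-94640 + b(S, 176)) = 1/(-94640 + 176) = 1/(-94464) = -1/94464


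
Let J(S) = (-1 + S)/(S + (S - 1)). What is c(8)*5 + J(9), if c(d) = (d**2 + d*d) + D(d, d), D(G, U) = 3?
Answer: 11143/17 ≈ 655.47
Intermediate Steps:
J(S) = (-1 + S)/(-1 + 2*S) (J(S) = (-1 + S)/(S + (-1 + S)) = (-1 + S)/(-1 + 2*S))
c(d) = 3 + 2*d**2 (c(d) = (d**2 + d*d) + 3 = (d**2 + d**2) + 3 = 2*d**2 + 3 = 3 + 2*d**2)
c(8)*5 + J(9) = (3 + 2*8**2)*5 + (-1 + 9)/(-1 + 2*9) = (3 + 2*64)*5 + 8/(-1 + 18) = (3 + 128)*5 + 8/17 = 131*5 + (1/17)*8 = 655 + 8/17 = 11143/17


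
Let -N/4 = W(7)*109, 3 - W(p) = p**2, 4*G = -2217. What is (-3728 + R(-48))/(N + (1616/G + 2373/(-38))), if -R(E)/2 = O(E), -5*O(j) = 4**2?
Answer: -1567649568/8420656015 ≈ -0.18617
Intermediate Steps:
O(j) = -16/5 (O(j) = -1/5*4**2 = -1/5*16 = -16/5)
G = -2217/4 (G = (1/4)*(-2217) = -2217/4 ≈ -554.25)
R(E) = 32/5 (R(E) = -2*(-16/5) = 32/5)
W(p) = 3 - p**2
N = 20056 (N = -4*(3 - 1*7**2)*109 = -4*(3 - 1*49)*109 = -4*(3 - 49)*109 = -(-184)*109 = -4*(-5014) = 20056)
(-3728 + R(-48))/(N + (1616/G + 2373/(-38))) = (-3728 + 32/5)/(20056 + (1616/(-2217/4) + 2373/(-38))) = -18608/(5*(20056 + (1616*(-4/2217) + 2373*(-1/38)))) = -18608/(5*(20056 + (-6464/2217 - 2373/38))) = -18608/(5*(20056 - 5506573/84246)) = -18608/(5*1684131203/84246) = -18608/5*84246/1684131203 = -1567649568/8420656015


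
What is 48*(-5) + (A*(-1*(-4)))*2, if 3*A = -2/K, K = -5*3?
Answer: -10784/45 ≈ -239.64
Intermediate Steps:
K = -15
A = 2/45 (A = (-2/(-15))/3 = (-2*(-1/15))/3 = (⅓)*(2/15) = 2/45 ≈ 0.044444)
48*(-5) + (A*(-1*(-4)))*2 = 48*(-5) + (2*(-1*(-4))/45)*2 = -240 + ((2/45)*4)*2 = -240 + (8/45)*2 = -240 + 16/45 = -10784/45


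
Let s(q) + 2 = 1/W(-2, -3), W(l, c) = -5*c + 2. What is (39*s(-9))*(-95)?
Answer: 122265/17 ≈ 7192.1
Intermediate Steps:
W(l, c) = 2 - 5*c
s(q) = -33/17 (s(q) = -2 + 1/(2 - 5*(-3)) = -2 + 1/(2 + 15) = -2 + 1/17 = -33/17)
(39*s(-9))*(-95) = (39*(-33/17))*(-95) = -1287/17*(-95) = 122265/17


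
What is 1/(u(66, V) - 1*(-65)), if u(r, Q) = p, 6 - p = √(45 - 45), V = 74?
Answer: 1/71 ≈ 0.014085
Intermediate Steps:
p = 6 (p = 6 - √(45 - 45) = 6 - √0 = 6 - 1*0 = 6 + 0 = 6)
u(r, Q) = 6
1/(u(66, V) - 1*(-65)) = 1/(6 - 1*(-65)) = 1/(6 + 65) = 1/71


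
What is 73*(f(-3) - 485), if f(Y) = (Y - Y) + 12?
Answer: -34529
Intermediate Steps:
f(Y) = 12 (f(Y) = 0 + 12 = 12)
73*(f(-3) - 485) = 73*(12 - 485) = 73*(-473) = -34529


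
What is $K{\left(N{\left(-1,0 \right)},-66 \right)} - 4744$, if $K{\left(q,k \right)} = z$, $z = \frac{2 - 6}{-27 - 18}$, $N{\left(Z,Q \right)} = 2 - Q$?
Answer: $- \frac{213476}{45} \approx -4743.9$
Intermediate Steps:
$z = \frac{4}{45}$ ($z = - \frac{4}{-45} = \left(-4\right) \left(- \frac{1}{45}\right) = \frac{4}{45} \approx 0.088889$)
$K{\left(q,k \right)} = \frac{4}{45}$
$K{\left(N{\left(-1,0 \right)},-66 \right)} - 4744 = \frac{4}{45} - 4744 = - \frac{213476}{45}$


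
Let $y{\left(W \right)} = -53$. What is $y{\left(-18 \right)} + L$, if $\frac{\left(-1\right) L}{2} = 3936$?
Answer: $-7925$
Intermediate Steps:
$L = -7872$ ($L = \left(-2\right) 3936 = -7872$)
$y{\left(-18 \right)} + L = -53 - 7872 = -7925$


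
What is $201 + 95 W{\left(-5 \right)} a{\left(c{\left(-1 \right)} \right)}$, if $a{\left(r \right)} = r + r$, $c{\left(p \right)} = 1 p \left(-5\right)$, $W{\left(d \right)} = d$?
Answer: $-4549$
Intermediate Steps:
$c{\left(p \right)} = - 5 p$ ($c{\left(p \right)} = p \left(-5\right) = - 5 p$)
$a{\left(r \right)} = 2 r$
$201 + 95 W{\left(-5 \right)} a{\left(c{\left(-1 \right)} \right)} = 201 + 95 \left(-5\right) 2 \left(\left(-5\right) \left(-1\right)\right) = 201 - 475 \cdot 2 \cdot 5 = 201 - 4750 = -4549$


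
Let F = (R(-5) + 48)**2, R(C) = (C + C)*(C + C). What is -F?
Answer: -21904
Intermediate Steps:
R(C) = 4*C**2 (R(C) = (2*C)*(2*C) = 4*C**2)
F = 21904 (F = (4*(-5)**2 + 48)**2 = (4*25 + 48)**2 = (100 + 48)**2 = 148**2 = 21904)
-F = -1*21904 = -21904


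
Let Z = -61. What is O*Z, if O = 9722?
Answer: -593042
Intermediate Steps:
O*Z = 9722*(-61) = -593042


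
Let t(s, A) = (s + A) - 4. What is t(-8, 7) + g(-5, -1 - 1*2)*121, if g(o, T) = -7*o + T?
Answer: 3867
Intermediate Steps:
g(o, T) = T - 7*o
t(s, A) = -4 + A + s (t(s, A) = (A + s) - 4 = -4 + A + s)
t(-8, 7) + g(-5, -1 - 1*2)*121 = (-4 + 7 - 8) + ((-1 - 1*2) - 7*(-5))*121 = -5 + ((-1 - 2) + 35)*121 = -5 + (-3 + 35)*121 = -5 + 32*121 = -5 + 3872 = 3867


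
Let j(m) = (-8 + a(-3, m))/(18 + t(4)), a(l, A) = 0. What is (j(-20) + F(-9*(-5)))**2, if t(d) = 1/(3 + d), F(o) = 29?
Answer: 13155129/16129 ≈ 815.62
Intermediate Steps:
j(m) = -56/127 (j(m) = (-8 + 0)/(18 + 1/(3 + 4)) = -8/(18 + 1/7) = -8/127/7 = -8*7/127 = -56/127)
(j(-20) + F(-9*(-5)))**2 = (-56/127 + 29)**2 = (3627/127)**2 = 13155129/16129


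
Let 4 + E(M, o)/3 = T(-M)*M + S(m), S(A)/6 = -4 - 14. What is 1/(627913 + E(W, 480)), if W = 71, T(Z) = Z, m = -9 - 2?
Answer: 1/612454 ≈ 1.6328e-6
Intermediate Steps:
m = -11
S(A) = -108 (S(A) = 6*(-4 - 14) = 6*(-18) = -108)
E(M, o) = -336 - 3*M² (E(M, o) = -12 + 3*((-M)*M - 108) = -12 + 3*(-M² - 108) = -12 + 3*(-108 - M²) = -12 + (-324 - 3*M²) = -336 - 3*M²)
1/(627913 + E(W, 480)) = 1/(627913 + (-336 - 3*71²)) = 1/(627913 + (-336 - 3*5041)) = 1/(627913 + (-336 - 15123)) = 1/(627913 - 15459) = 1/612454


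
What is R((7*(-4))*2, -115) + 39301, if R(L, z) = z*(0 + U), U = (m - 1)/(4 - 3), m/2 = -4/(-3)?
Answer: 117328/3 ≈ 39109.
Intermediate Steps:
m = 8/3 (m = 2*(-4/(-3)) = 2*(-4*(-1/3)) = 2*(4/3) = 8/3 ≈ 2.6667)
U = 5/3 (U = (8/3 - 1)/(4 - 3) = (5/3)/1 = (5/3)*1 = 5/3 ≈ 1.6667)
R(L, z) = 5*z/3 (R(L, z) = z*(0 + 5/3) = z*(5/3) = 5*z/3)
R((7*(-4))*2, -115) + 39301 = (5/3)*(-115) + 39301 = -575/3 + 39301 = 117328/3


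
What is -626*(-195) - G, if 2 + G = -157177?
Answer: 279249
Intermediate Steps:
G = -157179 (G = -2 - 157177 = -157179)
-626*(-195) - G = -626*(-195) - 1*(-157179) = 122070 + 157179 = 279249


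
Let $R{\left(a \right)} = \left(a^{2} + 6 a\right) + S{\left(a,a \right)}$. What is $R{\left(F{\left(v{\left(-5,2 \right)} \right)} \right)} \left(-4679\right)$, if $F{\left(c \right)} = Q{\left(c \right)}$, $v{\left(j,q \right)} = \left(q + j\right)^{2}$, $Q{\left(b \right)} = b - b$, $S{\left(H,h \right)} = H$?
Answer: $0$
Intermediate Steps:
$Q{\left(b \right)} = 0$
$v{\left(j,q \right)} = \left(j + q\right)^{2}$
$F{\left(c \right)} = 0$
$R{\left(a \right)} = a^{2} + 7 a$ ($R{\left(a \right)} = \left(a^{2} + 6 a\right) + a = a^{2} + 7 a$)
$R{\left(F{\left(v{\left(-5,2 \right)} \right)} \right)} \left(-4679\right) = 0 \left(7 + 0\right) \left(-4679\right) = 0 \cdot 7 \left(-4679\right) = 0 \left(-4679\right) = 0$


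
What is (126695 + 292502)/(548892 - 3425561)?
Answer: -419197/2876669 ≈ -0.14572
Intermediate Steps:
(126695 + 292502)/(548892 - 3425561) = 419197/(-2876669) = 419197*(-1/2876669) = -419197/2876669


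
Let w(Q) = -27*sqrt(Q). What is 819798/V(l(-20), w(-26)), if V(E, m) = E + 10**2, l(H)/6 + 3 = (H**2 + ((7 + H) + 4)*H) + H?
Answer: 409899/1721 ≈ 238.17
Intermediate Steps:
l(H) = -18 + 6*H + 6*H**2 + 6*H*(11 + H) (l(H) = -18 + 6*((H**2 + ((7 + H) + 4)*H) + H) = -18 + 6*((H**2 + (11 + H)*H) + H) = -18 + 6*((H**2 + H*(11 + H)) + H) = -18 + 6*(H + H**2 + H*(11 + H)) = -18 + (6*H + 6*H**2 + 6*H*(11 + H)) = -18 + 6*H + 6*H**2 + 6*H*(11 + H))
V(E, m) = 100 + E (V(E, m) = E + 100 = 100 + E)
819798/V(l(-20), w(-26)) = 819798/(100 + (-18 + 12*(-20)**2 + 72*(-20))) = 819798/(100 + (-18 + 12*400 - 1440)) = 819798/(100 + (-18 + 4800 - 1440)) = 819798/(100 + 3342) = 819798/3442 = 819798*(1/3442) = 409899/1721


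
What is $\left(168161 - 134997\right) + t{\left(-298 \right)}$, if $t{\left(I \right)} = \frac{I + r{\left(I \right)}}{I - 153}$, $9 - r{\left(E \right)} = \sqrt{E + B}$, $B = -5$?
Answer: $\frac{14957253}{451} + \frac{i \sqrt{303}}{451} \approx 33165.0 + 0.038596 i$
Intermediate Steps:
$r{\left(E \right)} = 9 - \sqrt{-5 + E}$ ($r{\left(E \right)} = 9 - \sqrt{E - 5} = 9 - \sqrt{-5 + E}$)
$t{\left(I \right)} = \frac{9 + I - \sqrt{-5 + I}}{-153 + I}$ ($t{\left(I \right)} = \frac{I - \left(-9 + \sqrt{-5 + I}\right)}{I - 153} = \frac{9 + I - \sqrt{-5 + I}}{-153 + I}$)
$\left(168161 - 134997\right) + t{\left(-298 \right)} = \left(168161 - 134997\right) + \frac{9 - 298 - \sqrt{-5 - 298}}{-153 - 298} = 33164 + \frac{9 - 298 - \sqrt{-303}}{-451} = 33164 - \frac{9 - 298 - i \sqrt{303}}{451} = 33164 - \frac{-289 - i \sqrt{303}}{451} = 33164 + \left(\frac{289}{451} + \frac{i \sqrt{303}}{451}\right) = \frac{14957253}{451} + \frac{i \sqrt{303}}{451}$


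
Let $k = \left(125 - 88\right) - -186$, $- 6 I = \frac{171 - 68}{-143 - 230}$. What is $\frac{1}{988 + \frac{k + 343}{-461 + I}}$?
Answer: $\frac{1031615}{1017968912} \approx 0.0010134$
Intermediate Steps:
$I = \frac{103}{2238}$ ($I = - \frac{\left(171 - 68\right) \frac{1}{-143 - 230}}{6} = - \frac{103 \frac{1}{-373}}{6} = - \frac{103 \left(- \frac{1}{373}\right)}{6} = \left(- \frac{1}{6}\right) \left(- \frac{103}{373}\right) = \frac{103}{2238} \approx 0.046023$)
$k = 223$ ($k = \left(125 - 88\right) + 186 = 37 + 186 = 223$)
$\frac{1}{988 + \frac{k + 343}{-461 + I}} = \frac{1}{988 + \frac{223 + 343}{-461 + \frac{103}{2238}}} = \frac{1}{988 + \frac{566}{- \frac{1031615}{2238}}} = \frac{1}{988 + 566 \left(- \frac{2238}{1031615}\right)} = \frac{1}{988 - \frac{1266708}{1031615}} = \frac{1}{\frac{1017968912}{1031615}} = \frac{1031615}{1017968912}$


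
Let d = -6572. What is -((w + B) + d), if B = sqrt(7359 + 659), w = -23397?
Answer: 29969 - sqrt(8018) ≈ 29879.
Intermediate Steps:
B = sqrt(8018) ≈ 89.543
-((w + B) + d) = -((-23397 + sqrt(8018)) - 6572) = -(-29969 + sqrt(8018)) = 29969 - sqrt(8018)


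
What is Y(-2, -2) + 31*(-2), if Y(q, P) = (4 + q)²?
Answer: -58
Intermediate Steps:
Y(-2, -2) + 31*(-2) = (4 - 2)² + 31*(-2) = 2² - 62 = 4 - 62 = -58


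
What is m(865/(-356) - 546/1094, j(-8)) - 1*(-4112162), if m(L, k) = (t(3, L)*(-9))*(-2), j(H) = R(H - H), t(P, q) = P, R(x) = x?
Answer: 4112216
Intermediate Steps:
j(H) = 0 (j(H) = H - H = 0)
m(L, k) = 54 (m(L, k) = (3*(-9))*(-2) = -27*(-2) = 54)
m(865/(-356) - 546/1094, j(-8)) - 1*(-4112162) = 54 - 1*(-4112162) = 54 + 4112162 = 4112216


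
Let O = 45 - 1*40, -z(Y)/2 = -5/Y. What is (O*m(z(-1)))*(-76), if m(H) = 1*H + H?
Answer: 7600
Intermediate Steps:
z(Y) = 10/Y (z(Y) = -(-10)/Y = 10/Y)
m(H) = 2*H (m(H) = H + H = 2*H)
O = 5 (O = 45 - 40 = 5)
(O*m(z(-1)))*(-76) = (5*(2*(10/(-1))))*(-76) = (5*(2*(10*(-1))))*(-76) = (5*(2*(-10)))*(-76) = (5*(-20))*(-76) = -100*(-76) = 7600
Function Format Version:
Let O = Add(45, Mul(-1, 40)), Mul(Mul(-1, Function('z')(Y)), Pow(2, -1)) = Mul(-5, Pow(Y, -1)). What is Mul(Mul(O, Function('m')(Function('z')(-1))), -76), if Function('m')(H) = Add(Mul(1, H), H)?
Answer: 7600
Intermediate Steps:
Function('z')(Y) = Mul(10, Pow(Y, -1)) (Function('z')(Y) = Mul(-2, Mul(-5, Pow(Y, -1))) = Mul(10, Pow(Y, -1)))
Function('m')(H) = Mul(2, H) (Function('m')(H) = Add(H, H) = Mul(2, H))
O = 5 (O = Add(45, -40) = 5)
Mul(Mul(O, Function('m')(Function('z')(-1))), -76) = Mul(Mul(5, Mul(2, Mul(10, Pow(-1, -1)))), -76) = Mul(Mul(5, Mul(2, Mul(10, -1))), -76) = Mul(Mul(5, Mul(2, -10)), -76) = Mul(Mul(5, -20), -76) = Mul(-100, -76) = 7600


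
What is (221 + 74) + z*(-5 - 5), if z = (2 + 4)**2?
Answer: -65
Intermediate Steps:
z = 36 (z = 6**2 = 36)
(221 + 74) + z*(-5 - 5) = (221 + 74) + 36*(-5 - 5) = 295 + 36*(-10) = 295 - 360 = -65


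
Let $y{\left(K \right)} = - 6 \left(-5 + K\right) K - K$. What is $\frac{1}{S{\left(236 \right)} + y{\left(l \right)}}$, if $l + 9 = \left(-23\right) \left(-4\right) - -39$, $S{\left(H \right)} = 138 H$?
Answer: $- \frac{1}{53198} \approx -1.8798 \cdot 10^{-5}$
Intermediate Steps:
$l = 122$ ($l = -9 - -131 = -9 + \left(92 + 39\right) = -9 + 131 = 122$)
$y{\left(K \right)} = - K + K \left(30 - 6 K\right)$ ($y{\left(K \right)} = \left(30 - 6 K\right) K - K = K \left(30 - 6 K\right) - K = - K + K \left(30 - 6 K\right)$)
$\frac{1}{S{\left(236 \right)} + y{\left(l \right)}} = \frac{1}{138 \cdot 236 + 122 \left(29 - 732\right)} = \frac{1}{32568 + 122 \left(29 - 732\right)} = \frac{1}{32568 + 122 \left(-703\right)} = \frac{1}{32568 - 85766} = \frac{1}{-53198} = - \frac{1}{53198}$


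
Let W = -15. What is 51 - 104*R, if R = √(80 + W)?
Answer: 51 - 104*√65 ≈ -787.47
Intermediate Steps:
R = √65 (R = √(80 - 15) = √65 ≈ 8.0623)
51 - 104*R = 51 - 104*√65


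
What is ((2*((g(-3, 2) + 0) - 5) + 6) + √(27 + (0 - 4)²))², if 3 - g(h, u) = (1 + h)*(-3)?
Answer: (10 - √43)² ≈ 11.851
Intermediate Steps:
g(h, u) = 6 + 3*h (g(h, u) = 3 - (1 + h)*(-3) = 3 - (-3 - 3*h) = 3 + (3 + 3*h) = 6 + 3*h)
((2*((g(-3, 2) + 0) - 5) + 6) + √(27 + (0 - 4)²))² = ((2*(((6 + 3*(-3)) + 0) - 5) + 6) + √(27 + (0 - 4)²))² = ((2*(((6 - 9) + 0) - 5) + 6) + √(27 + (-4)²))² = ((2*((-3 + 0) - 5) + 6) + √(27 + 16))² = ((2*(-3 - 5) + 6) + √43)² = ((2*(-8) + 6) + √43)² = ((-16 + 6) + √43)² = (-10 + √43)²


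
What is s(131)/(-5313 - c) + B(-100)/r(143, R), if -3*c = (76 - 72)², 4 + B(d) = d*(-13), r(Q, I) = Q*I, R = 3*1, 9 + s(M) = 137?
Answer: 6823824/2276989 ≈ 2.9969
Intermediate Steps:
s(M) = 128 (s(M) = -9 + 137 = 128)
R = 3
r(Q, I) = I*Q
B(d) = -4 - 13*d (B(d) = -4 + d*(-13) = -4 - 13*d)
c = -16/3 (c = -(76 - 72)²/3 = -⅓*4² = -⅓*16 = -16/3 ≈ -5.3333)
s(131)/(-5313 - c) + B(-100)/r(143, R) = 128/(-5313 - 1*(-16/3)) + (-4 - 13*(-100))/((3*143)) = 128/(-5313 + 16/3) + (-4 + 1300)/429 = 128/(-15923/3) + 1296*(1/429) = 128*(-3/15923) + 432/143 = -384/15923 + 432/143 = 6823824/2276989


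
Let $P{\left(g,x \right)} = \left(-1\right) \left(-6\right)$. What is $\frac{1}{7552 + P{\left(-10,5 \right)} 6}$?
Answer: $\frac{1}{7588} \approx 0.00013179$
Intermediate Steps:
$P{\left(g,x \right)} = 6$
$\frac{1}{7552 + P{\left(-10,5 \right)} 6} = \frac{1}{7552 + 6 \cdot 6} = \frac{1}{7552 + 36} = \frac{1}{7588}$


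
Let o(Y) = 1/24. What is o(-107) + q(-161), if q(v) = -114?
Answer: -2735/24 ≈ -113.96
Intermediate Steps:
o(Y) = 1/24
o(-107) + q(-161) = 1/24 - 114 = -2735/24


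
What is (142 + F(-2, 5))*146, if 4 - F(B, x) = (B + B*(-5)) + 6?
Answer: 19272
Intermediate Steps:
F(B, x) = -2 + 4*B (F(B, x) = 4 - ((B + B*(-5)) + 6) = 4 - ((B - 5*B) + 6) = 4 - (-4*B + 6) = 4 - (6 - 4*B) = 4 + (-6 + 4*B) = -2 + 4*B)
(142 + F(-2, 5))*146 = (142 + (-2 + 4*(-2)))*146 = (142 + (-2 - 8))*146 = (142 - 10)*146 = 132*146 = 19272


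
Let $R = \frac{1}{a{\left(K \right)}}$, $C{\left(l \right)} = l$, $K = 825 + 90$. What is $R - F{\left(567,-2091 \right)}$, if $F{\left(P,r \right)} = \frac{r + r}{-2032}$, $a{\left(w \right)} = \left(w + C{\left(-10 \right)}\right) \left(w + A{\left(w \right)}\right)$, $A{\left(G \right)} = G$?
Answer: $- \frac{1731504317}{841324200} \approx -2.0581$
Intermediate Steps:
$K = 915$
$a{\left(w \right)} = 2 w \left(-10 + w\right)$ ($a{\left(w \right)} = \left(w - 10\right) \left(w + w\right) = \left(-10 + w\right) 2 w = 2 w \left(-10 + w\right)$)
$F{\left(P,r \right)} = - \frac{r}{1016}$ ($F{\left(P,r \right)} = 2 r \left(- \frac{1}{2032}\right) = - \frac{r}{1016}$)
$R = \frac{1}{1656150}$ ($R = \frac{1}{2 \cdot 915 \left(-10 + 915\right)} = \frac{1}{2 \cdot 915 \cdot 905} = \frac{1}{1656150} \approx 6.0381 \cdot 10^{-7}$)
$R - F{\left(567,-2091 \right)} = \frac{1}{1656150} - \left(- \frac{1}{1016}\right) \left(-2091\right) = \frac{1}{1656150} - \frac{2091}{1016} = - \frac{1731504317}{841324200}$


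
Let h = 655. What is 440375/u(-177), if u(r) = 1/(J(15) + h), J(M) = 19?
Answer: 296812750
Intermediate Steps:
u(r) = 1/674 (u(r) = 1/(19 + 655) = 1/674)
440375/u(-177) = 440375/(1/674) = 440375*674 = 296812750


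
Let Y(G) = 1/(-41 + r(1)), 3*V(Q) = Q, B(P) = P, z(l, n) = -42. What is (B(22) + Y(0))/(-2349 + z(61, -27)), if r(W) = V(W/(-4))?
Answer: -10834/1178763 ≈ -0.0091910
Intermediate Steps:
V(Q) = Q/3
r(W) = -W/12 (r(W) = (W/(-4))/3 = (W*(-1/4))/3 = (-W/4)/3 = -W/12)
Y(G) = -12/493 (Y(G) = 1/(-41 - 1/12*1) = 1/(-41 - 1/12) = 1/(-493/12) = -12/493)
(B(22) + Y(0))/(-2349 + z(61, -27)) = (22 - 12/493)/(-2349 - 42) = (10834/493)/(-2391) = (10834/493)*(-1/2391) = -10834/1178763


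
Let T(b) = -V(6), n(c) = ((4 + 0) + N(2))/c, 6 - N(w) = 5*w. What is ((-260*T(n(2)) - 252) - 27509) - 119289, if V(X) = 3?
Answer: -146270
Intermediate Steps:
N(w) = 6 - 5*w
n(c) = 0 (n(c) = ((4 + 0) + (6 - 5*2))/c = (4 + (6 - 10))/c = (4 - 4)/c = 0/c = 0)
T(b) = -3 (T(b) = -1*3 = -3)
((-260*T(n(2)) - 252) - 27509) - 119289 = ((-260*(-3) - 252) - 27509) - 119289 = ((780 - 252) - 27509) - 119289 = (528 - 27509) - 119289 = -26981 - 119289 = -146270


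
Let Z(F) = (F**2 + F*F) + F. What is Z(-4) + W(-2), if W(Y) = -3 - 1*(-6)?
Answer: 31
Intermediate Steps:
Z(F) = F + 2*F**2 (Z(F) = (F**2 + F**2) + F = 2*F**2 + F = F + 2*F**2)
W(Y) = 3 (W(Y) = -3 + 6 = 3)
Z(-4) + W(-2) = -4*(1 + 2*(-4)) + 3 = -4*(1 - 8) + 3 = -4*(-7) + 3 = 28 + 3 = 31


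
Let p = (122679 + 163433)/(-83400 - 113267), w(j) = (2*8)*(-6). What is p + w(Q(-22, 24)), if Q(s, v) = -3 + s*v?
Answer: -19166144/196667 ≈ -97.455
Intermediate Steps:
w(j) = -96 (w(j) = 16*(-6) = -96)
p = -286112/196667 (p = 286112/(-196667) = 286112*(-1/196667) = -286112/196667 ≈ -1.4548)
p + w(Q(-22, 24)) = -286112/196667 - 96 = -19166144/196667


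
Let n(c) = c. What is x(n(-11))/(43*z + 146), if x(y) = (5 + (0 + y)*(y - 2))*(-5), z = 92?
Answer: -370/2051 ≈ -0.18040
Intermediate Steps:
x(y) = -25 - 5*y*(-2 + y) (x(y) = (5 + y*(-2 + y))*(-5) = -25 - 5*y*(-2 + y))
x(n(-11))/(43*z + 146) = (-25 - 5*(-11)² + 10*(-11))/(43*92 + 146) = (-25 - 5*121 - 110)/(3956 + 146) = (-25 - 605 - 110)/4102 = -740*1/4102 = -370/2051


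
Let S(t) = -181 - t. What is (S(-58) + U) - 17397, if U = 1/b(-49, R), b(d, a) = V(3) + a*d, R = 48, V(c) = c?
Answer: -41154481/2349 ≈ -17520.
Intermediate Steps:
b(d, a) = 3 + a*d
U = -1/2349 (U = 1/(3 + 48*(-49)) = 1/(3 - 2352) = 1/(-2349) = -1/2349 ≈ -0.00042571)
(S(-58) + U) - 17397 = ((-181 - 1*(-58)) - 1/2349) - 17397 = ((-181 + 58) - 1/2349) - 17397 = (-123 - 1/2349) - 17397 = -288928/2349 - 17397 = -41154481/2349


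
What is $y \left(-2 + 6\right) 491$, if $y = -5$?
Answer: $-9820$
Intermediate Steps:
$y \left(-2 + 6\right) 491 = - 5 \left(-2 + 6\right) 491 = \left(-5\right) 4 \cdot 491 = \left(-20\right) 491 = -9820$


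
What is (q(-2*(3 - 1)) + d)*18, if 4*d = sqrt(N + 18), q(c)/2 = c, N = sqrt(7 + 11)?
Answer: -144 + 9*sqrt(18 + 3*sqrt(2))/2 ≈ -122.78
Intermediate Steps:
N = 3*sqrt(2) (N = sqrt(18) = 3*sqrt(2) ≈ 4.2426)
q(c) = 2*c
d = sqrt(18 + 3*sqrt(2))/4 (d = sqrt(3*sqrt(2) + 18)/4 = sqrt(18 + 3*sqrt(2))/4 ≈ 1.1791)
(q(-2*(3 - 1)) + d)*18 = (2*(-2*(3 - 1)) + sqrt(18 + 3*sqrt(2))/4)*18 = (2*(-2*2) + sqrt(18 + 3*sqrt(2))/4)*18 = (2*(-4) + sqrt(18 + 3*sqrt(2))/4)*18 = (-8 + sqrt(18 + 3*sqrt(2))/4)*18 = -144 + 9*sqrt(18 + 3*sqrt(2))/2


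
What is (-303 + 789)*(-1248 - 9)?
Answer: -610902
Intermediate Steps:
(-303 + 789)*(-1248 - 9) = 486*(-1257) = -610902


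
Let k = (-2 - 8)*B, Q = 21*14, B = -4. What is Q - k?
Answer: 254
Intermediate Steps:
Q = 294
k = 40 (k = (-2 - 8)*(-4) = -10*(-4) = 40)
Q - k = 294 - 1*40 = 294 - 40 = 254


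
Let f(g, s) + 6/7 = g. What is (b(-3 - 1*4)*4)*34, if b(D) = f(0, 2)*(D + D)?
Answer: 1632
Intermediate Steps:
f(g, s) = -6/7 + g
b(D) = -12*D/7 (b(D) = (-6/7 + 0)*(D + D) = -12*D/7)
(b(-3 - 1*4)*4)*34 = (-12*(-3 - 1*4)/7*4)*34 = (-12*(-3 - 4)/7*4)*34 = (-12/7*(-7)*4)*34 = (12*4)*34 = 48*34 = 1632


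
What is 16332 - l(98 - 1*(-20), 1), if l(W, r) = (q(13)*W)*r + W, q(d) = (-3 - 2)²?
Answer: 13264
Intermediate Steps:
q(d) = 25 (q(d) = (-5)² = 25)
l(W, r) = W + 25*W*r (l(W, r) = (25*W)*r + W = 25*W*r + W = W + 25*W*r)
16332 - l(98 - 1*(-20), 1) = 16332 - (98 - 1*(-20))*(1 + 25*1) = 16332 - (98 + 20)*(1 + 25) = 16332 - 118*26 = 16332 - 1*3068 = 16332 - 3068 = 13264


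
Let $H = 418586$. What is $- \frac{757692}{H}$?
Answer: $- \frac{378846}{209293} \approx -1.8101$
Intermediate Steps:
$- \frac{757692}{H} = - \frac{757692}{418586} = \left(-757692\right) \frac{1}{418586} = - \frac{378846}{209293}$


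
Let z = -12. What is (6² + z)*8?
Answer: 192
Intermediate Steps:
(6² + z)*8 = (6² - 12)*8 = (36 - 12)*8 = 24*8 = 192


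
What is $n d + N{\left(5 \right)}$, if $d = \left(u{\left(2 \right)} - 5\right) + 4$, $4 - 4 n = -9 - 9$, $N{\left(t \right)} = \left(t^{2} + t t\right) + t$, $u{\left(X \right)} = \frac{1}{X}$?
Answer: $\frac{209}{4} \approx 52.25$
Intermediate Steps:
$N{\left(t \right)} = t + 2 t^{2}$ ($N{\left(t \right)} = \left(t^{2} + t^{2}\right) + t = 2 t^{2} + t = t + 2 t^{2}$)
$n = \frac{11}{2}$ ($n = 1 - \frac{-9 - 9}{4} = 1 - - \frac{9}{2} = 1 + \frac{9}{2} = \frac{11}{2} \approx 5.5$)
$d = - \frac{1}{2}$ ($d = \left(\frac{1}{2} - 5\right) + 4 = - \frac{9}{2} + 4 = - \frac{1}{2} \approx -0.5$)
$n d + N{\left(5 \right)} = \frac{11}{2} \left(- \frac{1}{2}\right) + 5 \left(1 + 2 \cdot 5\right) = - \frac{11}{4} + 5 \left(1 + 10\right) = - \frac{11}{4} + 5 \cdot 11 = - \frac{11}{4} + 55 = \frac{209}{4}$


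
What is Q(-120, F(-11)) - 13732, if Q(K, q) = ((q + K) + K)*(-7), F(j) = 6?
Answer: -12094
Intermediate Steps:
Q(K, q) = -14*K - 7*q (Q(K, q) = ((K + q) + K)*(-7) = (q + 2*K)*(-7) = -14*K - 7*q)
Q(-120, F(-11)) - 13732 = (-14*(-120) - 7*6) - 13732 = (1680 - 42) - 13732 = 1638 - 13732 = -12094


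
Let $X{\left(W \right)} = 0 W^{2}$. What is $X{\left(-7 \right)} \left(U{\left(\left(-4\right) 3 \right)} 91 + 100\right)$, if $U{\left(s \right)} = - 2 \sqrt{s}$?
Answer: $0$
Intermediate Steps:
$X{\left(W \right)} = 0$
$X{\left(-7 \right)} \left(U{\left(\left(-4\right) 3 \right)} 91 + 100\right) = 0 \left(- 2 \sqrt{\left(-4\right) 3} \cdot 91 + 100\right) = 0 \left(- 2 \sqrt{-12} \cdot 91 + 100\right) = 0 \left(- 2 \cdot 2 i \sqrt{3} \cdot 91 + 100\right) = 0 \left(- 4 i \sqrt{3} \cdot 91 + 100\right) = 0 \left(- 364 i \sqrt{3} + 100\right) = 0 \left(100 - 364 i \sqrt{3}\right) = 0$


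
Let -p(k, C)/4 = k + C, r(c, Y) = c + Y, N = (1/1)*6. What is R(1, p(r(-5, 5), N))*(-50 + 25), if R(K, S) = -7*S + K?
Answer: -4225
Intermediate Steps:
N = 6 (N = (1*1)*6 = 1*6 = 6)
r(c, Y) = Y + c
p(k, C) = -4*C - 4*k (p(k, C) = -4*(k + C) = -4*(C + k) = -4*C - 4*k)
R(K, S) = K - 7*S
R(1, p(r(-5, 5), N))*(-50 + 25) = (1 - 7*(-4*6 - 4*(5 - 5)))*(-50 + 25) = (1 - 7*(-24 - 4*0))*(-25) = (1 - 7*(-24 + 0))*(-25) = (1 - 7*(-24))*(-25) = (1 + 168)*(-25) = 169*(-25) = -4225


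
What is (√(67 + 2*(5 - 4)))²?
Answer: 69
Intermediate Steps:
(√(67 + 2*(5 - 4)))² = (√(67 + 2*1))² = (√(67 + 2))² = (√69)² = 69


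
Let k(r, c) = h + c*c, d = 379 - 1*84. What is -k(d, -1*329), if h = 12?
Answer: -108253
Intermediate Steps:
d = 295 (d = 379 - 84 = 295)
k(r, c) = 12 + c² (k(r, c) = 12 + c*c = 12 + c²)
-k(d, -1*329) = -(12 + (-1*329)²) = -(12 + (-329)²) = -(12 + 108241) = -1*108253 = -108253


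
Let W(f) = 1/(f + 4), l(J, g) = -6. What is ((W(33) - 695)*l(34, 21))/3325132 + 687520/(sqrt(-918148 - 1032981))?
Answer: 38571/30757471 - 687520*I*sqrt(1951129)/1951129 ≈ 0.001254 - 492.2*I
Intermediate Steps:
W(f) = 1/(4 + f)
((W(33) - 695)*l(34, 21))/3325132 + 687520/(sqrt(-918148 - 1032981)) = ((1/(4 + 33) - 695)*(-6))/3325132 + 687520/(sqrt(-918148 - 1032981)) = ((1/37 - 695)*(-6))*(1/3325132) + 687520/(sqrt(-1951129)) = ((1/37 - 695)*(-6))*(1/3325132) + 687520/((I*sqrt(1951129))) = -25714/37*(-6)*(1/3325132) + 687520*(-I*sqrt(1951129)/1951129) = (154284/37)*(1/3325132) - 687520*I*sqrt(1951129)/1951129 = 38571/30757471 - 687520*I*sqrt(1951129)/1951129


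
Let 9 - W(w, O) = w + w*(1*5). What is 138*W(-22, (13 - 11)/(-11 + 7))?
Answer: 19458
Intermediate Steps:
W(w, O) = 9 - 6*w (W(w, O) = 9 - (w + w*(1*5)) = 9 - (w + w*5) = 9 - (w + 5*w) = 9 - 6*w)
138*W(-22, (13 - 11)/(-11 + 7)) = 138*(9 - 6*(-22)) = 138*(9 + 132) = 138*141 = 19458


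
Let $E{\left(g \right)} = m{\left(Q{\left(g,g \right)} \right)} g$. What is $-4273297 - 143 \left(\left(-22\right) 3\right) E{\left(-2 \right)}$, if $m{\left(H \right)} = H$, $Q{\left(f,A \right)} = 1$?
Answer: $-4292173$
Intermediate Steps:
$E{\left(g \right)} = g$ ($E{\left(g \right)} = 1 g = g$)
$-4273297 - 143 \left(\left(-22\right) 3\right) E{\left(-2 \right)} = -4273297 - 143 \left(\left(-22\right) 3\right) \left(-2\right) = -4273297 - 143 \left(-66\right) \left(-2\right) = -4273297 - \left(-9438\right) \left(-2\right) = -4273297 - 18876 = -4292173$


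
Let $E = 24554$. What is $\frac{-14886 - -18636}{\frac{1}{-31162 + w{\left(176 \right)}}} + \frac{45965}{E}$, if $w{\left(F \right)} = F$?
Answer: $- \frac{2853113369035}{24554} \approx -1.162 \cdot 10^{8}$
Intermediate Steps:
$\frac{-14886 - -18636}{\frac{1}{-31162 + w{\left(176 \right)}}} + \frac{45965}{E} = \frac{-14886 - -18636}{\frac{1}{-31162 + 176}} + \frac{45965}{24554} = \frac{-14886 + 18636}{\frac{1}{-30986}} + 45965 \cdot \frac{1}{24554} = \frac{3750}{- \frac{1}{30986}} + \frac{45965}{24554} = 3750 \left(-30986\right) + \frac{45965}{24554} = -116197500 + \frac{45965}{24554} = - \frac{2853113369035}{24554}$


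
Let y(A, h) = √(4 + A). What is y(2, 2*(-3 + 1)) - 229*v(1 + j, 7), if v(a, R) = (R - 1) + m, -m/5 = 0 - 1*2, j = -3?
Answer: -3664 + √6 ≈ -3661.6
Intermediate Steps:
m = 10 (m = -5*(0 - 1*2) = -5*(0 - 2) = -5*(-2) = 10)
v(a, R) = 9 + R (v(a, R) = (R - 1) + 10 = (-1 + R) + 10 = 9 + R)
y(2, 2*(-3 + 1)) - 229*v(1 + j, 7) = √(4 + 2) - 229*(9 + 7) = √6 - 229*16 = √6 - 3664 = -3664 + √6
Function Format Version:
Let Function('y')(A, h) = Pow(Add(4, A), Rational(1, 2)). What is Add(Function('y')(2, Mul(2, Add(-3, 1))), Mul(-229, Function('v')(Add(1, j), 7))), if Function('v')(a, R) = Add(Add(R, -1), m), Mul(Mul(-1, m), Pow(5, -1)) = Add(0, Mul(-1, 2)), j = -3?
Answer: Add(-3664, Pow(6, Rational(1, 2))) ≈ -3661.6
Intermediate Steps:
m = 10 (m = Mul(-5, Add(0, Mul(-1, 2))) = Mul(-5, Add(0, -2)) = Mul(-5, -2) = 10)
Function('v')(a, R) = Add(9, R) (Function('v')(a, R) = Add(Add(R, -1), 10) = Add(Add(-1, R), 10) = Add(9, R))
Add(Function('y')(2, Mul(2, Add(-3, 1))), Mul(-229, Function('v')(Add(1, j), 7))) = Add(Pow(Add(4, 2), Rational(1, 2)), Mul(-229, Add(9, 7))) = Add(Pow(6, Rational(1, 2)), Mul(-229, 16)) = Add(Pow(6, Rational(1, 2)), -3664) = Add(-3664, Pow(6, Rational(1, 2)))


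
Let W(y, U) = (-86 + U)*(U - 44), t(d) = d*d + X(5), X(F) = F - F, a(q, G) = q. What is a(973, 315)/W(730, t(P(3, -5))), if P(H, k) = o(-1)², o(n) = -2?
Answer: 139/280 ≈ 0.49643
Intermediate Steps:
X(F) = 0
P(H, k) = 4 (P(H, k) = (-2)² = 4)
t(d) = d² (t(d) = d*d + 0 = d² + 0 = d²)
W(y, U) = (-86 + U)*(-44 + U)
a(973, 315)/W(730, t(P(3, -5))) = 973/(3784 + (4²)² - 130*4²) = 973/(3784 + 16² - 130*16) = 973/(3784 + 256 - 2080) = 973/1960 = 973*(1/1960) = 139/280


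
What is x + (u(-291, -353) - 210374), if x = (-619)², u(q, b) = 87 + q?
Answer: 172583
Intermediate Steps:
x = 383161
x + (u(-291, -353) - 210374) = 383161 + ((87 - 291) - 210374) = 383161 + (-204 - 210374) = 383161 - 210578 = 172583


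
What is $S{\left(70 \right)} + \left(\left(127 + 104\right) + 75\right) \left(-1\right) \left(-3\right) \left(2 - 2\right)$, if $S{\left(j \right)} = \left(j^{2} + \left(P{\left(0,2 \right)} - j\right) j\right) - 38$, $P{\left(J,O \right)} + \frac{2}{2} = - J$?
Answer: $-108$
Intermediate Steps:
$P{\left(J,O \right)} = -1 - J$
$S{\left(j \right)} = -38 + j^{2} + j \left(-1 - j\right)$ ($S{\left(j \right)} = \left(j^{2} + \left(\left(-1 - 0\right) - j\right) j\right) - 38 = \left(j^{2} + \left(\left(-1 + 0\right) - j\right) j\right) - 38 = \left(j^{2} + \left(-1 - j\right) j\right) - 38 = \left(j^{2} + j \left(-1 - j\right)\right) - 38 = -38 + j^{2} + j \left(-1 - j\right)$)
$S{\left(70 \right)} + \left(\left(127 + 104\right) + 75\right) \left(-1\right) \left(-3\right) \left(2 - 2\right) = \left(-38 - 70\right) + \left(\left(127 + 104\right) + 75\right) \left(-1\right) \left(-3\right) \left(2 - 2\right) = \left(-38 - 70\right) + \left(231 + 75\right) 3 \cdot 0 = -108 + 306 \cdot 0 = -108 + 0 = -108$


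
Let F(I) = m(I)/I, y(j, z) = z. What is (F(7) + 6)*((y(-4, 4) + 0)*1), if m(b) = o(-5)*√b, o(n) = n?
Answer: 24 - 20*√7/7 ≈ 16.441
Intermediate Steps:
m(b) = -5*√b
F(I) = -5/√I (F(I) = (-5*√I)/I = -5/√I)
(F(7) + 6)*((y(-4, 4) + 0)*1) = (-5*√7/7 + 6)*((4 + 0)*1) = (-5*√7/7 + 6)*(4*1) = (-5*√7/7 + 6)*4 = (6 - 5*√7/7)*4 = 24 - 20*√7/7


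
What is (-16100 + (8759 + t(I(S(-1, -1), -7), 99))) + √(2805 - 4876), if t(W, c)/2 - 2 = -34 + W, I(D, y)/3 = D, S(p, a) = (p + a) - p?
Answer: -7411 + I*√2071 ≈ -7411.0 + 45.508*I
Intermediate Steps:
S(p, a) = a (S(p, a) = (a + p) - p = a)
I(D, y) = 3*D
t(W, c) = -64 + 2*W (t(W, c) = 4 + 2*(-34 + W) = 4 + (-68 + 2*W) = -64 + 2*W)
(-16100 + (8759 + t(I(S(-1, -1), -7), 99))) + √(2805 - 4876) = (-16100 + (8759 + (-64 + 2*(3*(-1))))) + √(2805 - 4876) = (-16100 + (8759 + (-64 + 2*(-3)))) + √(-2071) = (-16100 + (8759 + (-64 - 6))) + I*√2071 = (-16100 + (8759 - 70)) + I*√2071 = (-16100 + 8689) + I*√2071 = -7411 + I*√2071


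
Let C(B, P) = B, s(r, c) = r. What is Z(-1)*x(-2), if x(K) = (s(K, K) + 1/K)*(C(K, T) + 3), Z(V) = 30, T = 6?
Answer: -75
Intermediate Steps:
x(K) = (3 + K)*(K + 1/K) (x(K) = (K + 1/K)*(K + 3) = (K + 1/K)*(3 + K) = (3 + K)*(K + 1/K))
Z(-1)*x(-2) = 30*((3 - 2 + (-2)**2*(3 - 2))/(-2)) = 30*(-(3 - 2 + 4*1)/2) = 30*(-(3 - 2 + 4)/2) = 30*(-1/2*5) = 30*(-5/2) = -75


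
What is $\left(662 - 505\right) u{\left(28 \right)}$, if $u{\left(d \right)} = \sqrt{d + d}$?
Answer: $314 \sqrt{14} \approx 1174.9$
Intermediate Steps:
$u{\left(d \right)} = \sqrt{2} \sqrt{d}$ ($u{\left(d \right)} = \sqrt{2 d} = \sqrt{2} \sqrt{d}$)
$\left(662 - 505\right) u{\left(28 \right)} = \left(662 - 505\right) \sqrt{2} \sqrt{28} = 157 \sqrt{2} \cdot 2 \sqrt{7} = 157 \cdot 2 \sqrt{14} = 314 \sqrt{14}$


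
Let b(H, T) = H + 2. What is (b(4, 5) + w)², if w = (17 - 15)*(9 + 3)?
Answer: 900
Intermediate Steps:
b(H, T) = 2 + H
w = 24 (w = 2*12 = 24)
(b(4, 5) + w)² = ((2 + 4) + 24)² = (6 + 24)² = 30² = 900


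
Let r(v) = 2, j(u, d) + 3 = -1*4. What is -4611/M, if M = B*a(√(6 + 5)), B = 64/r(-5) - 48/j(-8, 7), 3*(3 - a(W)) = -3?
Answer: -32277/1088 ≈ -29.666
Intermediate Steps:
j(u, d) = -7 (j(u, d) = -3 - 1*4 = -3 - 4 = -7)
a(W) = 4 (a(W) = 3 - ⅓*(-3) = 3 + 1 = 4)
B = 272/7 (B = 64/2 - 48/(-7) = 64*(½) - 48*(-⅐) = 32 + 48/7 = 272/7 ≈ 38.857)
M = 1088/7 (M = (272/7)*4 = 1088/7 ≈ 155.43)
-4611/M = -4611/1088/7 = -4611*7/1088 = -32277/1088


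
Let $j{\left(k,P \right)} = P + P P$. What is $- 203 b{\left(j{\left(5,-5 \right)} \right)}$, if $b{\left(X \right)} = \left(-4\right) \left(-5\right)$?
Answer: $-4060$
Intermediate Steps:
$j{\left(k,P \right)} = P + P^{2}$
$b{\left(X \right)} = 20$
$- 203 b{\left(j{\left(5,-5 \right)} \right)} = \left(-203\right) 20 = -4060$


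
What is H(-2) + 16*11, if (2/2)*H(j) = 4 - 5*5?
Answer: 155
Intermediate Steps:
H(j) = -21 (H(j) = 4 - 5*5 = 4 - 25 = -21)
H(-2) + 16*11 = -21 + 16*11 = -21 + 176 = 155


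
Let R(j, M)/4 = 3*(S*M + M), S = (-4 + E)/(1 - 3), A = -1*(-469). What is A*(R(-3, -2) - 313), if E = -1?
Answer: -186193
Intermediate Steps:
A = 469
S = 5/2 (S = (-4 - 1)/(1 - 3) = -5/(-2) = -5*(-½) = 5/2 ≈ 2.5000)
R(j, M) = 42*M (R(j, M) = 4*(3*(5*M/2 + M)) = 4*(3*(7*M/2)) = 4*(21*M/2) = 42*M)
A*(R(-3, -2) - 313) = 469*(42*(-2) - 313) = 469*(-84 - 313) = 469*(-397) = -186193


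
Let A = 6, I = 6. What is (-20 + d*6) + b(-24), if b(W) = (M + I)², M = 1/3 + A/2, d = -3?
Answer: 442/9 ≈ 49.111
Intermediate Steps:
M = 10/3 (M = 1/3 + 6/2 = 1*(⅓) + 6*(½) = ⅓ + 3 = 10/3 ≈ 3.3333)
b(W) = 784/9 (b(W) = (10/3 + 6)² = (28/3)² = 784/9)
(-20 + d*6) + b(-24) = (-20 - 3*6) + 784/9 = (-20 - 18) + 784/9 = -38 + 784/9 = 442/9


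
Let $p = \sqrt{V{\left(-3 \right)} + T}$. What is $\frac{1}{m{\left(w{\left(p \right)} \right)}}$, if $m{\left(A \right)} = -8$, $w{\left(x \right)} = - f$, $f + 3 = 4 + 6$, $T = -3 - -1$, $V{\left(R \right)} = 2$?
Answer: $- \frac{1}{8} \approx -0.125$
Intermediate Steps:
$T = -2$ ($T = -3 + 1 = -2$)
$f = 7$ ($f = -3 + \left(4 + 6\right) = -3 + 10 = 7$)
$p = 0$ ($p = \sqrt{2 - 2} = \sqrt{0} = 0$)
$w{\left(x \right)} = -7$ ($w{\left(x \right)} = \left(-1\right) 7 = -7$)
$\frac{1}{m{\left(w{\left(p \right)} \right)}} = \frac{1}{-8} = - \frac{1}{8}$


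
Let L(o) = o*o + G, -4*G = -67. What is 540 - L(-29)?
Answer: -1271/4 ≈ -317.75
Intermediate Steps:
G = 67/4 (G = -¼*(-67) = 67/4 ≈ 16.750)
L(o) = 67/4 + o² (L(o) = o*o + 67/4 = o² + 67/4 = 67/4 + o²)
540 - L(-29) = 540 - (67/4 + (-29)²) = 540 - (67/4 + 841) = 540 - 1*3431/4 = 540 - 3431/4 = -1271/4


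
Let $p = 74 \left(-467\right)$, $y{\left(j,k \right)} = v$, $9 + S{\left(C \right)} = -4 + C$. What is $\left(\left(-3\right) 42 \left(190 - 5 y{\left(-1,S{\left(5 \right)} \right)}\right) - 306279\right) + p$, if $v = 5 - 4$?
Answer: $-364147$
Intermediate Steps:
$S{\left(C \right)} = -13 + C$ ($S{\left(C \right)} = -9 + \left(-4 + C\right) = -13 + C$)
$v = 1$
$y{\left(j,k \right)} = 1$
$p = -34558$
$\left(\left(-3\right) 42 \left(190 - 5 y{\left(-1,S{\left(5 \right)} \right)}\right) - 306279\right) + p = \left(\left(-3\right) 42 \left(190 - 5\right) - 306279\right) - 34558 = \left(- 126 \left(190 - 5\right) - 306279\right) - 34558 = \left(\left(-126\right) 185 - 306279\right) - 34558 = \left(-23310 - 306279\right) - 34558 = -329589 - 34558 = -364147$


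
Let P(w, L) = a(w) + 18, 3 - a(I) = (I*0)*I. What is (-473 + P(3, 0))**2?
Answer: 204304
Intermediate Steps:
a(I) = 3 (a(I) = 3 - I*0*I = 3 - 0*I = 3 - 1*0 = 3 + 0 = 3)
P(w, L) = 21 (P(w, L) = 3 + 18 = 21)
(-473 + P(3, 0))**2 = (-473 + 21)**2 = (-452)**2 = 204304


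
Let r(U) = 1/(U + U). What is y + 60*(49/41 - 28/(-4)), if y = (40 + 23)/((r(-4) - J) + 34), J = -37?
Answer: 181768/369 ≈ 492.60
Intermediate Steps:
r(U) = 1/(2*U)
y = 8/9 (y = (40 + 23)/(((½)/(-4) - 1*(-37)) + 34) = 63/(((½)*(-¼) + 37) + 34) = 63/((-⅛ + 37) + 34) = 63/(295/8 + 34) = 63/(567/8) = 63*(8/567) = 8/9 ≈ 0.88889)
y + 60*(49/41 - 28/(-4)) = 8/9 + 60*(49/41 - 28/(-4)) = 8/9 + 60*(49*(1/41) - 28*(-¼)) = 8/9 + 60*(49/41 + 7) = 8/9 + 60*(336/41) = 8/9 + 20160/41 = 181768/369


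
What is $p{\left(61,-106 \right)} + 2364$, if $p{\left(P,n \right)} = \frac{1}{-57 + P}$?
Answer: $\frac{9457}{4} \approx 2364.3$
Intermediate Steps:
$p{\left(61,-106 \right)} + 2364 = \frac{1}{-57 + 61} + 2364 = \frac{1}{4} + 2364 = \frac{9457}{4}$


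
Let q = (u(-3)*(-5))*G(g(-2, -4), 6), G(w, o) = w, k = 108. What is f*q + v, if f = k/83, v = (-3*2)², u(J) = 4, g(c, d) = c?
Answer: 7308/83 ≈ 88.048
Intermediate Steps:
v = 36 (v = (-6)² = 36)
f = 108/83 ≈ 1.3012
q = 40 (q = (4*(-5))*(-2) = -20*(-2) = 40)
f*q + v = (108/83)*40 + 36 = 4320/83 + 36 = 7308/83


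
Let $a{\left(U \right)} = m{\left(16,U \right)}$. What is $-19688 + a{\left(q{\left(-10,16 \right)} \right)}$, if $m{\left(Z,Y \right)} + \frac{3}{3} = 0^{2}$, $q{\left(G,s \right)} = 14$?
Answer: $-19689$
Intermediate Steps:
$m{\left(Z,Y \right)} = -1$ ($m{\left(Z,Y \right)} = -1 + 0^{2} = -1 + 0 = -1$)
$a{\left(U \right)} = -1$
$-19688 + a{\left(q{\left(-10,16 \right)} \right)} = -19688 - 1 = -19689$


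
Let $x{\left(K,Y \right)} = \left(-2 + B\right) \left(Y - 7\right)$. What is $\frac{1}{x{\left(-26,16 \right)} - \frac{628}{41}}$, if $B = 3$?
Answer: $- \frac{41}{259} \approx -0.1583$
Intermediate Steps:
$x{\left(K,Y \right)} = -7 + Y$ ($x{\left(K,Y \right)} = \left(-2 + 3\right) \left(Y - 7\right) = 1 \left(-7 + Y\right) = -7 + Y$)
$\frac{1}{x{\left(-26,16 \right)} - \frac{628}{41}} = \frac{1}{\left(-7 + 16\right) - \frac{628}{41}} = \frac{1}{9 - \frac{628}{41}} = \frac{1}{- \frac{259}{41}} = - \frac{41}{259}$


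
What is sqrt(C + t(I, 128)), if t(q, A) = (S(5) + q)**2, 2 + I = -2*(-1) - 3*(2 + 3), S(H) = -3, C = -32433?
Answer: I*sqrt(32109) ≈ 179.19*I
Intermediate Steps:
I = -15 (I = -2 + (-2*(-1) - 3*(2 + 3)) = -2 + (2 - 3*5) = -2 + (2 - 15) = -2 - 13 = -15)
t(q, A) = (-3 + q)**2
sqrt(C + t(I, 128)) = sqrt(-32433 + (-3 - 15)**2) = sqrt(-32433 + (-18)**2) = sqrt(-32433 + 324) = sqrt(-32109) = I*sqrt(32109)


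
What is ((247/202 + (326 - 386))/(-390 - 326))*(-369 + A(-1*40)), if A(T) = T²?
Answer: 14615663/144632 ≈ 101.05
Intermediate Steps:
((247/202 + (326 - 386))/(-390 - 326))*(-369 + A(-1*40)) = ((247/202 + (326 - 386))/(-390 - 326))*(-369 + (-1*40)²) = ((247*(1/202) - 60)/(-716))*(-369 + (-40)²) = ((247/202 - 60)*(-1/716))*(-369 + 1600) = -11873/202*(-1/716)*1231 = (11873/144632)*1231 = 14615663/144632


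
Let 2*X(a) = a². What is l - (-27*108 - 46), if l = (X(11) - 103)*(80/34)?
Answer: 2862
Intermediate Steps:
X(a) = a²/2
l = -100 (l = ((½)*11² - 103)*(80/34) = ((½)*121 - 103)*(80*(1/34)) = (121/2 - 103)*(40/17) = -85/2*40/17 = -100)
l - (-27*108 - 46) = -100 - (-27*108 - 46) = -100 - (-2916 - 46) = -100 - 1*(-2962) = -100 + 2962 = 2862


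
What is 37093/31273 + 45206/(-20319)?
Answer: -660034571/635436087 ≈ -1.0387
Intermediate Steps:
37093/31273 + 45206/(-20319) = 37093*(1/31273) + 45206*(-1/20319) = 37093/31273 - 45206/20319 = -660034571/635436087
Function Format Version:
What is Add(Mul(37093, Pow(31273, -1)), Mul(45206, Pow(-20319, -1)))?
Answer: Rational(-660034571, 635436087) ≈ -1.0387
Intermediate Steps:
Add(Mul(37093, Pow(31273, -1)), Mul(45206, Pow(-20319, -1))) = Add(Mul(37093, Rational(1, 31273)), Mul(45206, Rational(-1, 20319))) = Add(Rational(37093, 31273), Rational(-45206, 20319)) = Rational(-660034571, 635436087)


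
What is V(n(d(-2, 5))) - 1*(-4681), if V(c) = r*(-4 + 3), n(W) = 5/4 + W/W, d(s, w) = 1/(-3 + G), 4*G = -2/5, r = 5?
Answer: 4676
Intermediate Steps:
G = -⅒ (G = (-2/5)/4 = (-2*⅕)/4 = (¼)*(-⅖) = -⅒ ≈ -0.10000)
d(s, w) = -10/31 (d(s, w) = 1/(-3 - ⅒) = 1/(-31/10) = -10/31)
n(W) = 9/4 (n(W) = 5*(¼) + 1 = 5/4 + 1 = 9/4)
V(c) = -5 (V(c) = 5*(-4 + 3) = 5*(-1) = -5)
V(n(d(-2, 5))) - 1*(-4681) = -5 - 1*(-4681) = -5 + 4681 = 4676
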